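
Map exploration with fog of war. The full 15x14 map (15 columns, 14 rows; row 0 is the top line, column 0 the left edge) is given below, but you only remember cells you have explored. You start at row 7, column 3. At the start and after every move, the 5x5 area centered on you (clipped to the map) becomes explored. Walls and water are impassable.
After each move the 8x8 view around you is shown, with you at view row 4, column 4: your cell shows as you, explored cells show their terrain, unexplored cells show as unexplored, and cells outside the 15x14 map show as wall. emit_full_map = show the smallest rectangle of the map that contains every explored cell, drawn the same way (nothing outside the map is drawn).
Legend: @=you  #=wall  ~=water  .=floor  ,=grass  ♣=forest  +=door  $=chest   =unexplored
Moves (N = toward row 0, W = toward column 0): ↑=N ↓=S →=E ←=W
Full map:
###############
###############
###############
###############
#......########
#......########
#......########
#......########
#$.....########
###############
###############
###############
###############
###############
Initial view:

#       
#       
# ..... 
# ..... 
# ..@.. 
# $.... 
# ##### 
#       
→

        
        
 ...... 
 ...... 
 ...@.. 
 $..... 
 ###### 
        

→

        
        
......# 
......# 
....@.# 
$.....# 
####### 
        

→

        
        
.....## 
.....## 
....@## 
.....## 
####### 
        

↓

        
.....## 
.....## 
.....## 
....@## 
####### 
  ##### 
        

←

        
......##
......##
......##
$...@.##
########
  ######
        

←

        
 ......#
 ......#
 ......#
 $..@..#
 #######
  ######
        

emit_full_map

......##
......##
......##
$..@..##
########
 #######

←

#       
# ......
# ......
# ......
# $.@...
# ######
# ######
#       

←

##      
## .....
###.....
###.....
###$@...
########
########
##      

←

###     
### ....
####....
####....
####@...
########
########
###     

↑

###     
###     
####....
####....
####@...
####$...
########
########

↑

###     
###     
####... 
####....
####@...
####....
####$...
########

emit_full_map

#...     
#......##
#@.....##
#......##
#$.....##
#########
#########

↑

###     
###     
####### 
####... 
####@...
####....
####....
####$...

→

##      
##      
####### 
###.... 
###.@...
###.....
###.....
###$....

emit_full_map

#####    
#....    
#.@....##
#......##
#......##
#$.....##
#########
#########


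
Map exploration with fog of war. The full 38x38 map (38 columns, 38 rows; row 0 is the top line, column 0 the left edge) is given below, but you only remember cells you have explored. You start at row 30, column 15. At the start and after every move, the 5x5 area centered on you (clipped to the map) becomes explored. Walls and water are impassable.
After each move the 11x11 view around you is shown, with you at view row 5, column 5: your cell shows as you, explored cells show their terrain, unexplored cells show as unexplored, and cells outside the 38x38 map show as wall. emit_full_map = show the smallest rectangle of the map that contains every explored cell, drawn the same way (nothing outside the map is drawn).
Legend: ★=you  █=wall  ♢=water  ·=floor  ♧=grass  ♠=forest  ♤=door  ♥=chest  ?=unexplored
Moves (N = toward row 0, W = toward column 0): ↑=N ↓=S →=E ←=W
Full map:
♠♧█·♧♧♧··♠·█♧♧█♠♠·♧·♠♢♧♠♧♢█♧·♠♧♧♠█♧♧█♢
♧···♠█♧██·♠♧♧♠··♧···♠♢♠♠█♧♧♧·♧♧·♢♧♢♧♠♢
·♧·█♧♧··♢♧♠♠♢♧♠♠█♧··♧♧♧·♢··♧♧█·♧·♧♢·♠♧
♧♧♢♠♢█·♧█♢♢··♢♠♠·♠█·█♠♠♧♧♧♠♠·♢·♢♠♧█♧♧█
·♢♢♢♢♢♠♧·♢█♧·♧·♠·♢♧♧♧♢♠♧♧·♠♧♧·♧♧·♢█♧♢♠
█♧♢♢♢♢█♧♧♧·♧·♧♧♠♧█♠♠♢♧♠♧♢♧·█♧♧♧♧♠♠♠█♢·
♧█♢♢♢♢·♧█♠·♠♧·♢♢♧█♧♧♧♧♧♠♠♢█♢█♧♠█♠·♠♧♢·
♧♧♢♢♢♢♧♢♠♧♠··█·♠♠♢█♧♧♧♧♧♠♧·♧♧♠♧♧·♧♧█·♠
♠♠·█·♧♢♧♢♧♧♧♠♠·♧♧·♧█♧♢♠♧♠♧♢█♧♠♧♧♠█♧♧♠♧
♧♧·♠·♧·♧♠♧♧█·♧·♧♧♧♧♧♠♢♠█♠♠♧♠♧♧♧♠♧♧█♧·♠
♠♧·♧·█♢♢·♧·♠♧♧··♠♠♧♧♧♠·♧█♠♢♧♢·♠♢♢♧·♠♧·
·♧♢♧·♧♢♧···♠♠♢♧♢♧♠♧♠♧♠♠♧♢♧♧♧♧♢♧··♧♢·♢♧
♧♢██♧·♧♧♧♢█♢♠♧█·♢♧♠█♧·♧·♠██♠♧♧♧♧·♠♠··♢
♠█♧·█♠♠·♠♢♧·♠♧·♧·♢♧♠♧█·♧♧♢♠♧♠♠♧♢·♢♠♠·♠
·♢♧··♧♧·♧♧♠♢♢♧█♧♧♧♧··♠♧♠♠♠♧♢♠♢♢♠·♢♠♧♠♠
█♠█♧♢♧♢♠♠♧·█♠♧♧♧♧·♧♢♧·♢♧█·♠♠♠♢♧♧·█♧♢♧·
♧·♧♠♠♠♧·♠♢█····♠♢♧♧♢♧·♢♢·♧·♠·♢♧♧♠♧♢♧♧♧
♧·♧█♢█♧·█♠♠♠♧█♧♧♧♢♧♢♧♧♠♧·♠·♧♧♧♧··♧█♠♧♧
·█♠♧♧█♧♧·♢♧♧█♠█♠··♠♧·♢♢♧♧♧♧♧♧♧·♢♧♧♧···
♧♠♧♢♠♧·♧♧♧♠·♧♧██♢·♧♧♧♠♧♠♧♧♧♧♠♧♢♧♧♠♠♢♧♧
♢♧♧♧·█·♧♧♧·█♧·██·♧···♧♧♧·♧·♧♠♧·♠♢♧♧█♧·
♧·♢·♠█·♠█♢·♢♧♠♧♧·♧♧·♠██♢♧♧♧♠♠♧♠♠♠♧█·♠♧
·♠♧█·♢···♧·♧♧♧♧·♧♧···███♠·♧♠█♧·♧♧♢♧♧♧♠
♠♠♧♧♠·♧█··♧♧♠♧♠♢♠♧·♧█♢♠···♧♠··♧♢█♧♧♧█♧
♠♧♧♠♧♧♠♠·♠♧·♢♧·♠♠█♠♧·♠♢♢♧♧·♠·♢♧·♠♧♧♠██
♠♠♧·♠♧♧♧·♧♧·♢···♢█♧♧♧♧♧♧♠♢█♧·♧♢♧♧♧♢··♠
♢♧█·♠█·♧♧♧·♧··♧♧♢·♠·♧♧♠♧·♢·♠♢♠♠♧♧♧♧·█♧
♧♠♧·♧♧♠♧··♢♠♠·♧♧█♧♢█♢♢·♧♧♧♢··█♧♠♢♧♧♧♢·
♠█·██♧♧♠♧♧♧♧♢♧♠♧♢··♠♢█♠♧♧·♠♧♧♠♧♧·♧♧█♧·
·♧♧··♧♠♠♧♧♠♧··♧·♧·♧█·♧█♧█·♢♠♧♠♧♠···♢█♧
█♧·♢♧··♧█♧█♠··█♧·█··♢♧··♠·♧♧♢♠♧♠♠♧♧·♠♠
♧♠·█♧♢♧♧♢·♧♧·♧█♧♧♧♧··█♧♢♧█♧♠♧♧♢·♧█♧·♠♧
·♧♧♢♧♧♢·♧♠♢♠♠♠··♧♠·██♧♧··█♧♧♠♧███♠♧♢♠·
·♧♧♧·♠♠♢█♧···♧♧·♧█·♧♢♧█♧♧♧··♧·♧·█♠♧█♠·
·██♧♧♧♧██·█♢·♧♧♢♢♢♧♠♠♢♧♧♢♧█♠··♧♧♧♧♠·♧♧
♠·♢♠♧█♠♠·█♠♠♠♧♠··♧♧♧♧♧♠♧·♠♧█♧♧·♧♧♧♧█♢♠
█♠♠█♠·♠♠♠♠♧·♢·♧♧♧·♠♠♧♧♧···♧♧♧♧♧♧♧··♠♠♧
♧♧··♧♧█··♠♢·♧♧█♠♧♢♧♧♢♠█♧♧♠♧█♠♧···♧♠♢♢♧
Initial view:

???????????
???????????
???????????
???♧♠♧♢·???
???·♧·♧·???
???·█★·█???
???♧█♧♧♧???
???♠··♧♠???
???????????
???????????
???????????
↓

???????????
???????????
???♧♠♧♢·???
???·♧·♧·???
???·█♧·█???
???♧█★♧♧???
???♠··♧♠???
???♧♧·♧█???
???????????
???????????
???????????

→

???????????
???????????
??♧♠♧♢·????
??·♧·♧·♧???
??·█♧·█·???
??♧█♧★♧♧???
??♠··♧♠·???
??♧♧·♧█·???
???????????
???????????
???????????

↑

???????????
???????????
???????????
??♧♠♧♢··???
??·♧·♧·♧???
??·█♧★█·???
??♧█♧♧♧♧???
??♠··♧♠·???
??♧♧·♧█·???
???????????
???????????

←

???????????
???????????
???????????
???♧♠♧♢··??
???·♧·♧·♧??
???·█★·█·??
???♧█♧♧♧♧??
???♠··♧♠·??
???♧♧·♧█·??
???????????
???????????

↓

???????????
???????????
???♧♠♧♢··??
???·♧·♧·♧??
???·█♧·█·??
???♧█★♧♧♧??
???♠··♧♠·??
???♧♧·♧█·??
???????????
???????????
???????????

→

???????????
???????????
??♧♠♧♢··???
??·♧·♧·♧???
??·█♧·█·???
??♧█♧★♧♧???
??♠··♧♠·???
??♧♧·♧█·???
???????????
???????????
???????????

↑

???????????
???????????
???????????
??♧♠♧♢··???
??·♧·♧·♧???
??·█♧★█·???
??♧█♧♧♧♧???
??♠··♧♠·???
??♧♧·♧█·???
???????????
???????????

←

???????????
???????????
???????????
???♧♠♧♢··??
???·♧·♧·♧??
???·█★·█·??
???♧█♧♧♧♧??
???♠··♧♠·??
???♧♧·♧█·??
???????????
???????????

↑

???????????
???????????
???????????
???·♧♧█♧???
???♧♠♧♢··??
???·♧★♧·♧??
???·█♧·█·??
???♧█♧♧♧♧??
???♠··♧♠·??
???♧♧·♧█·??
???????????

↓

???????????
???????????
???·♧♧█♧???
???♧♠♧♢··??
???·♧·♧·♧??
???·█★·█·??
???♧█♧♧♧♧??
???♠··♧♠·??
???♧♧·♧█·??
???????????
???????????

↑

???????????
???????????
???????????
???·♧♧█♧???
???♧♠♧♢··??
???·♧★♧·♧??
???·█♧·█·??
???♧█♧♧♧♧??
???♠··♧♠·??
???♧♧·♧█·??
???????????

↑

???????????
???????????
???????????
???·♧♧♢·???
???·♧♧█♧???
???♧♠★♢··??
???·♧·♧·♧??
???·█♧·█·??
???♧█♧♧♧♧??
???♠··♧♠·??
???♧♧·♧█·??

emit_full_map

·♧♧♢·?
·♧♧█♧?
♧♠★♢··
·♧·♧·♧
·█♧·█·
♧█♧♧♧♧
♠··♧♠·
♧♧·♧█·

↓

???????????
???????????
???·♧♧♢·???
???·♧♧█♧???
???♧♠♧♢··??
???·♧★♧·♧??
???·█♧·█·??
???♧█♧♧♧♧??
???♠··♧♠·??
???♧♧·♧█·??
???????????

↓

???????????
???·♧♧♢·???
???·♧♧█♧???
???♧♠♧♢··??
???·♧·♧·♧??
???·█★·█·??
???♧█♧♧♧♧??
???♠··♧♠·??
???♧♧·♧█·??
???????????
???????????

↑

???????????
???????????
???·♧♧♢·???
???·♧♧█♧???
???♧♠♧♢··??
???·♧★♧·♧??
???·█♧·█·??
???♧█♧♧♧♧??
???♠··♧♠·??
???♧♧·♧█·??
???????????

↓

???????????
???·♧♧♢·???
???·♧♧█♧???
???♧♠♧♢··??
???·♧·♧·♧??
???·█★·█·??
???♧█♧♧♧♧??
???♠··♧♠·??
???♧♧·♧█·??
???????????
???????????

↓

???·♧♧♢·???
???·♧♧█♧???
???♧♠♧♢··??
???·♧·♧·♧??
???·█♧·█·??
???♧█★♧♧♧??
???♠··♧♠·??
???♧♧·♧█·??
???????????
???????????
???????????

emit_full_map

·♧♧♢·?
·♧♧█♧?
♧♠♧♢··
·♧·♧·♧
·█♧·█·
♧█★♧♧♧
♠··♧♠·
♧♧·♧█·

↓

???·♧♧█♧???
???♧♠♧♢··??
???·♧·♧·♧??
???·█♧·█·??
???♧█♧♧♧♧??
???♠·★♧♠·??
???♧♧·♧█·??
???♧♧♢♢♢???
???????????
???????????
???????????

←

????·♧♧█♧??
????♧♠♧♢··?
????·♧·♧·♧?
???··█♧·█·?
???·♧█♧♧♧♧?
???♠♠★·♧♠·?
???·♧♧·♧█·?
???·♧♧♢♢♢??
???????????
???????????
???????????

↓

????♧♠♧♢··?
????·♧·♧·♧?
???··█♧·█·?
???·♧█♧♧♧♧?
???♠♠··♧♠·?
???·♧★·♧█·?
???·♧♧♢♢♢??
???♠♧♠··???
???????????
???????????
███████████

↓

????·♧·♧·♧?
???··█♧·█·?
???·♧█♧♧♧♧?
???♠♠··♧♠·?
???·♧♧·♧█·?
???·♧★♢♢♢??
???♠♧♠··???
???♢·♧♧♧???
???????????
███████████
███████████

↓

???··█♧·█·?
???·♧█♧♧♧♧?
???♠♠··♧♠·?
???·♧♧·♧█·?
???·♧♧♢♢♢??
???♠♧★··???
???♢·♧♧♧???
???♧♧█♠♧???
███████████
███████████
███████████

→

??··█♧·█·??
??·♧█♧♧♧♧??
??♠♠··♧♠·??
??·♧♧·♧█·??
??·♧♧♢♢♢???
??♠♧♠★·♧???
??♢·♧♧♧·???
??♧♧█♠♧♢???
███████████
███████████
███████████

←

???··█♧·█·?
???·♧█♧♧♧♧?
???♠♠··♧♠·?
???·♧♧·♧█·?
???·♧♧♢♢♢??
???♠♧★··♧??
???♢·♧♧♧·??
???♧♧█♠♧♢??
███████████
███████████
███████████

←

????··█♧·█·
????·♧█♧♧♧♧
????♠♠··♧♠·
???··♧♧·♧█·
???♢·♧♧♢♢♢?
???♠♠★♠··♧?
???·♢·♧♧♧·?
???·♧♧█♠♧♢?
███████████
███████████
███████████

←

?????··█♧·█
?????·♧█♧♧♧
?????♠♠··♧♠
???···♧♧·♧█
???█♢·♧♧♢♢♢
???♠♠★♧♠··♧
???♧·♢·♧♧♧·
???♢·♧♧█♠♧♢
███████████
███████████
███████████

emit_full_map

???·♧♧♢·?
???·♧♧█♧?
???♧♠♧♢··
???·♧·♧·♧
??··█♧·█·
??·♧█♧♧♧♧
??♠♠··♧♠·
···♧♧·♧█·
█♢·♧♧♢♢♢?
♠♠★♧♠··♧?
♧·♢·♧♧♧·?
♢·♧♧█♠♧♢?


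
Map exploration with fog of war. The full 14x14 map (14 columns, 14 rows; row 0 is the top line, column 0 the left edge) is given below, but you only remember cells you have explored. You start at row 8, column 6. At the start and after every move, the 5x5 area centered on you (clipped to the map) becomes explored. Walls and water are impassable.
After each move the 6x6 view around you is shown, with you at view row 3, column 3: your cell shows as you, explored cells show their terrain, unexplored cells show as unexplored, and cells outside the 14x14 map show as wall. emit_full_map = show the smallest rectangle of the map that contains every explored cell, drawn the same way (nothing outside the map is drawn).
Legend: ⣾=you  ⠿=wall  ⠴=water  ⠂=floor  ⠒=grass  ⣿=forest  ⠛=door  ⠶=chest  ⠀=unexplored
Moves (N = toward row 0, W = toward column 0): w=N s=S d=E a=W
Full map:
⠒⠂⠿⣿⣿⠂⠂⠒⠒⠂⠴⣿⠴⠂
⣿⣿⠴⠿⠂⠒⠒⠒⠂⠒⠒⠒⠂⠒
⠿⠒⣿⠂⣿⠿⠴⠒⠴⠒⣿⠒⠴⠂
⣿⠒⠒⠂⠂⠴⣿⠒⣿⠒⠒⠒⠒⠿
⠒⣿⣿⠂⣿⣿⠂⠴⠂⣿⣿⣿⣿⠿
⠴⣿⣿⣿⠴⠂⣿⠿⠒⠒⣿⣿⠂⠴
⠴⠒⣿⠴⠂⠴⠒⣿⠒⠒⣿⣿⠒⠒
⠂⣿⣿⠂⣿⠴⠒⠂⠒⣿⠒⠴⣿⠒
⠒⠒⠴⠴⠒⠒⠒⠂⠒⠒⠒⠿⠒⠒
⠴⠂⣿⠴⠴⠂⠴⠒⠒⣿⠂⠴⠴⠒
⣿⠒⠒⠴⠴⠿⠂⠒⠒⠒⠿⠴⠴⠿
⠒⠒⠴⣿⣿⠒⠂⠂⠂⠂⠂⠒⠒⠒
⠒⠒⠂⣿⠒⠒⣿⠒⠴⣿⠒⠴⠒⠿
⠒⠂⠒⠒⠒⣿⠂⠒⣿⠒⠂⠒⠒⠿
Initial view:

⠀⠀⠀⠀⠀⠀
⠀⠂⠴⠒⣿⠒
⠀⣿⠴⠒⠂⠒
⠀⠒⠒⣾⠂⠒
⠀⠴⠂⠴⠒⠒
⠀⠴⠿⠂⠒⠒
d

⠀⠀⠀⠀⠀⠀
⠂⠴⠒⣿⠒⠒
⣿⠴⠒⠂⠒⣿
⠒⠒⠒⣾⠒⠒
⠴⠂⠴⠒⠒⣿
⠴⠿⠂⠒⠒⠒

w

⠀⠀⠀⠀⠀⠀
⠀⠂⣿⠿⠒⠒
⠂⠴⠒⣿⠒⠒
⣿⠴⠒⣾⠒⣿
⠒⠒⠒⠂⠒⠒
⠴⠂⠴⠒⠒⣿

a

⠀⠀⠀⠀⠀⠀
⠀⠴⠂⣿⠿⠒
⠀⠂⠴⠒⣿⠒
⠀⣿⠴⣾⠂⠒
⠀⠒⠒⠒⠂⠒
⠀⠴⠂⠴⠒⠒

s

⠀⠴⠂⣿⠿⠒
⠀⠂⠴⠒⣿⠒
⠀⣿⠴⠒⠂⠒
⠀⠒⠒⣾⠂⠒
⠀⠴⠂⠴⠒⠒
⠀⠴⠿⠂⠒⠒

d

⠴⠂⣿⠿⠒⠒
⠂⠴⠒⣿⠒⠒
⣿⠴⠒⠂⠒⣿
⠒⠒⠒⣾⠒⠒
⠴⠂⠴⠒⠒⣿
⠴⠿⠂⠒⠒⠒

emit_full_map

⠴⠂⣿⠿⠒⠒
⠂⠴⠒⣿⠒⠒
⣿⠴⠒⠂⠒⣿
⠒⠒⠒⣾⠒⠒
⠴⠂⠴⠒⠒⣿
⠴⠿⠂⠒⠒⠒

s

⠂⠴⠒⣿⠒⠒
⣿⠴⠒⠂⠒⣿
⠒⠒⠒⠂⠒⠒
⠴⠂⠴⣾⠒⣿
⠴⠿⠂⠒⠒⠒
⠀⠒⠂⠂⠂⠂


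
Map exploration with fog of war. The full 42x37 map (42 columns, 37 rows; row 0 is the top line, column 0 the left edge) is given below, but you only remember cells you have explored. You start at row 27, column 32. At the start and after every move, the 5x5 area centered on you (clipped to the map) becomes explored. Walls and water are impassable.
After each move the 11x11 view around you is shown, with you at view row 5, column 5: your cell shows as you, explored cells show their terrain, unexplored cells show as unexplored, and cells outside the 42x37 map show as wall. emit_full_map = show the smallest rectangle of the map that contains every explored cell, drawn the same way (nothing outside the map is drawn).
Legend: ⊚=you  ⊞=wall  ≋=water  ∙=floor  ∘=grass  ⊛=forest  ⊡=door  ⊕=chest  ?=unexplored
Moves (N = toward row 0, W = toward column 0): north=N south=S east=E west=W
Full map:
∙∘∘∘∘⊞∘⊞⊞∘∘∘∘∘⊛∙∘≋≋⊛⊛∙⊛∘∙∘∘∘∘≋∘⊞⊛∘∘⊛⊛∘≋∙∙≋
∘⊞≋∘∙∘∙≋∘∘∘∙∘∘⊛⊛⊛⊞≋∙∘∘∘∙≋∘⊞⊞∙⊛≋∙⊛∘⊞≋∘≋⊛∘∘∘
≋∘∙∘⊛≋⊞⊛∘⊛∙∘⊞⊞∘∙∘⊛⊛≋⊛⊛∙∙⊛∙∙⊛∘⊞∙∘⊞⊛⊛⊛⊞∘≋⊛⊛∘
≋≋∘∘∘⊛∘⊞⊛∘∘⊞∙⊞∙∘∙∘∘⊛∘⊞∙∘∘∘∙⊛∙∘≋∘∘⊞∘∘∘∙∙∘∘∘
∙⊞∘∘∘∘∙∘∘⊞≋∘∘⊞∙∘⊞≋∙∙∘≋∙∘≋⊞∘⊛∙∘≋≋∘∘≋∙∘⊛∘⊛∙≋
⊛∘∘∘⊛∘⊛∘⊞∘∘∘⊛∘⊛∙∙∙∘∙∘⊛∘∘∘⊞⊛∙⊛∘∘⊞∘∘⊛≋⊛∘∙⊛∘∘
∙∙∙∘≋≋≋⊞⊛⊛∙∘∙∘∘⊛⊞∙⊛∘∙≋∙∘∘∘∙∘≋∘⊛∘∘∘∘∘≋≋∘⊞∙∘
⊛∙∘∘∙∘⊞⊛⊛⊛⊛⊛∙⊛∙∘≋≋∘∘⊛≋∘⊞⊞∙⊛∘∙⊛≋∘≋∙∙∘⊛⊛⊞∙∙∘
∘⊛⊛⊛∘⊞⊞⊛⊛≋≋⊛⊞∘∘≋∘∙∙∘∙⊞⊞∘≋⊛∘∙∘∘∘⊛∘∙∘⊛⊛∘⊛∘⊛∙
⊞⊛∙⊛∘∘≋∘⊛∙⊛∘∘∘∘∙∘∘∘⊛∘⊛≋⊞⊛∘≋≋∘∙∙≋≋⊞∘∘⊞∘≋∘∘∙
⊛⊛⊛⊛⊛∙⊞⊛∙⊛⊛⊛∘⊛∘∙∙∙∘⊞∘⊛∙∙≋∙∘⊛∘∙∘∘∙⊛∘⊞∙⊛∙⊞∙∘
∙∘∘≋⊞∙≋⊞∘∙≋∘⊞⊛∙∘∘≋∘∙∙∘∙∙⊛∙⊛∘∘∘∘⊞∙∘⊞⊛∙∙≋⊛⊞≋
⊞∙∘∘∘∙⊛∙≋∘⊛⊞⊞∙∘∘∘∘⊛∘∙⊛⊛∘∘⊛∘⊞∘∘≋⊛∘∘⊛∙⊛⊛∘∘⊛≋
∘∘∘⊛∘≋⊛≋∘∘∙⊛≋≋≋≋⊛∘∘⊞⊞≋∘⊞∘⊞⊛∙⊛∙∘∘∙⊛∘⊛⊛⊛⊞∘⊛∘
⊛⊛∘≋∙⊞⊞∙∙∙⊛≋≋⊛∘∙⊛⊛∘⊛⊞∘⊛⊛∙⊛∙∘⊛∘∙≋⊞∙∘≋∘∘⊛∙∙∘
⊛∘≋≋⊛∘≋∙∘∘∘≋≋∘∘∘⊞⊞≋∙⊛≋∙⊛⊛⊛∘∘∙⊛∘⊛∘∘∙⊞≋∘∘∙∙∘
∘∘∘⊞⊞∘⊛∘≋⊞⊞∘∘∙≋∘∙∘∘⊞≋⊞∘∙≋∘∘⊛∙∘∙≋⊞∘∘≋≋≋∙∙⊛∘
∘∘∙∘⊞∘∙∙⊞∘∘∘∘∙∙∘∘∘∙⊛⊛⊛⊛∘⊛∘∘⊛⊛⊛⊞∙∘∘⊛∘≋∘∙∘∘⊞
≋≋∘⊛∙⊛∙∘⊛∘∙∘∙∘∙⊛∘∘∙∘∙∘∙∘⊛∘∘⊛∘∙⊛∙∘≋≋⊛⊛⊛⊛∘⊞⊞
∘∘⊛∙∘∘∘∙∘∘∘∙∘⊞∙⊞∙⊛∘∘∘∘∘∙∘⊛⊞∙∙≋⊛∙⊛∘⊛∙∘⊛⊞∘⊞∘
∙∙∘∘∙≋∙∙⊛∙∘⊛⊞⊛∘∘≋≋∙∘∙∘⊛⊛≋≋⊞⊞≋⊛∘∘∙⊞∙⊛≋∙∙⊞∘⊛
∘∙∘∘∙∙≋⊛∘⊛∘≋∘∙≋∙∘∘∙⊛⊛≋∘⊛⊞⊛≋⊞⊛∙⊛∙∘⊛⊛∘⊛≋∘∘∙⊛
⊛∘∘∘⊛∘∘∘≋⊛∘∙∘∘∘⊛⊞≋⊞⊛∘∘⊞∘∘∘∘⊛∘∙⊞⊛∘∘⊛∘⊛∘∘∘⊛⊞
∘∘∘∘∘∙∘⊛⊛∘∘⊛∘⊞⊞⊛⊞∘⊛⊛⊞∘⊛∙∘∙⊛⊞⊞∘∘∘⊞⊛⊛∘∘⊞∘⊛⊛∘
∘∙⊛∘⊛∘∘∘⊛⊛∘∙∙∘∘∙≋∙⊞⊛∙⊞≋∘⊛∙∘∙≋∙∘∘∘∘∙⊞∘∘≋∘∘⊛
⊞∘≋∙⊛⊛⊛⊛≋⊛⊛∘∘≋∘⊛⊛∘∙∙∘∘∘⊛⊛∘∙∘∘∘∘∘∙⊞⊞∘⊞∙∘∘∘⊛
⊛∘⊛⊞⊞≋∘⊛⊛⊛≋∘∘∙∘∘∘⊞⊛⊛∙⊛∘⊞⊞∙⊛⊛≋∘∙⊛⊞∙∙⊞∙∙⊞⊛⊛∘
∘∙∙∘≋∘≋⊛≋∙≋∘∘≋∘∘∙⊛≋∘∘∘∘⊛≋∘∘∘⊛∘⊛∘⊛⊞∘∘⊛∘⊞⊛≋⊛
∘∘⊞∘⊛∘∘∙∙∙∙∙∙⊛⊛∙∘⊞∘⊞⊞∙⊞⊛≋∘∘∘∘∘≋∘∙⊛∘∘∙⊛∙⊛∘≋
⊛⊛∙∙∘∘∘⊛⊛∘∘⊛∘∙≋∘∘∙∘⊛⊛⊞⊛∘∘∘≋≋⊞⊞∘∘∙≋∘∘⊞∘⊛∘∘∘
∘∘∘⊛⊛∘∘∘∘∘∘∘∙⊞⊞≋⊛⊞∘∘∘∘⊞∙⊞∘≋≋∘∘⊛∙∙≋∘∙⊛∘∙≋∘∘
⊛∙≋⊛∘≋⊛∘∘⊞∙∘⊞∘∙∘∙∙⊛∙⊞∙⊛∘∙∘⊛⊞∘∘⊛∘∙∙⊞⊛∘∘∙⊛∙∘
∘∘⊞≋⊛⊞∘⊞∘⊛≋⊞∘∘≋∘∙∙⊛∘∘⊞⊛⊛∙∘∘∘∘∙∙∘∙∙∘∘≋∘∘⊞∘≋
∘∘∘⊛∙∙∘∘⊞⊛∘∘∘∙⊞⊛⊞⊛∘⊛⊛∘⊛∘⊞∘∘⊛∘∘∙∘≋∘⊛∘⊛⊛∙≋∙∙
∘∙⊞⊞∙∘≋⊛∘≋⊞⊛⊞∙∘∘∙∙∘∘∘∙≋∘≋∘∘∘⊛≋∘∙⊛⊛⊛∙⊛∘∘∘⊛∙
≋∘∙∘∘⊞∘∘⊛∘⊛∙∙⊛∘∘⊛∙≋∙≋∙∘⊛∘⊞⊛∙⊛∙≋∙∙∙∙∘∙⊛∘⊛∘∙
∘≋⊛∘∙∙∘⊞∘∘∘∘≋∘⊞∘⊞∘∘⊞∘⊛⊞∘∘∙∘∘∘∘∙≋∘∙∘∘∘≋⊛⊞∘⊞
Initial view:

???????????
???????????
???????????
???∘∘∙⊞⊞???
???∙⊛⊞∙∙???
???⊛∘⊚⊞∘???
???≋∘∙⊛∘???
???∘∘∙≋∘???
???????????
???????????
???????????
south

???????????
???????????
???∘∘∙⊞⊞???
???∙⊛⊞∙∙???
???⊛∘⊛⊞∘???
???≋∘⊚⊛∘???
???∘∘∙≋∘???
???⊛∙∙≋∘???
???????????
???????????
???????????

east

???????????
???????????
??∘∘∙⊞⊞????
??∙⊛⊞∙∙⊞???
??⊛∘⊛⊞∘∘???
??≋∘∙⊚∘∘???
??∘∘∙≋∘∘???
??⊛∙∙≋∘∙???
???????????
???????????
???????????

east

???????????
???????????
?∘∘∙⊞⊞?????
?∙⊛⊞∙∙⊞∙???
?⊛∘⊛⊞∘∘⊛???
?≋∘∙⊛⊚∘∙???
?∘∘∙≋∘∘⊞???
?⊛∙∙≋∘∙⊛???
???????????
???????????
???????????

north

???????????
???????????
???????????
?∘∘∙⊞⊞∘⊞???
?∙⊛⊞∙∙⊞∙???
?⊛∘⊛⊞⊚∘⊛???
?≋∘∙⊛∘∘∙???
?∘∘∙≋∘∘⊞???
?⊛∙∙≋∘∙⊛???
???????????
???????????

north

???????????
???????????
???????????
???∘∘∙⊞∘???
?∘∘∙⊞⊞∘⊞???
?∙⊛⊞∙⊚⊞∙???
?⊛∘⊛⊞∘∘⊛???
?≋∘∙⊛∘∘∙???
?∘∘∙≋∘∘⊞???
?⊛∙∙≋∘∙⊛???
???????????

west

???????????
???????????
???????????
???∘∘∘∙⊞∘??
??∘∘∙⊞⊞∘⊞??
??∙⊛⊞⊚∙⊞∙??
??⊛∘⊛⊞∘∘⊛??
??≋∘∙⊛∘∘∙??
??∘∘∙≋∘∘⊞??
??⊛∙∙≋∘∙⊛??
???????????

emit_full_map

?∘∘∘∙⊞∘
∘∘∙⊞⊞∘⊞
∙⊛⊞⊚∙⊞∙
⊛∘⊛⊞∘∘⊛
≋∘∙⊛∘∘∙
∘∘∙≋∘∘⊞
⊛∙∙≋∘∙⊛

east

???????????
???????????
???????????
??∘∘∘∙⊞∘???
?∘∘∙⊞⊞∘⊞???
?∙⊛⊞∙⊚⊞∙???
?⊛∘⊛⊞∘∘⊛???
?≋∘∙⊛∘∘∙???
?∘∘∙≋∘∘⊞???
?⊛∙∙≋∘∙⊛???
???????????

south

???????????
???????????
??∘∘∘∙⊞∘???
?∘∘∙⊞⊞∘⊞???
?∙⊛⊞∙∙⊞∙???
?⊛∘⊛⊞⊚∘⊛???
?≋∘∙⊛∘∘∙???
?∘∘∙≋∘∘⊞???
?⊛∙∙≋∘∙⊛???
???????????
???????????

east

???????????
???????????
?∘∘∘∙⊞∘????
∘∘∙⊞⊞∘⊞∙???
∙⊛⊞∙∙⊞∙∙???
⊛∘⊛⊞∘⊚⊛∘???
≋∘∙⊛∘∘∙⊛???
∘∘∙≋∘∘⊞∘???
⊛∙∙≋∘∙⊛????
???????????
???????????

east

???????????
???????????
∘∘∘∙⊞∘?????
∘∙⊞⊞∘⊞∙∘???
⊛⊞∙∙⊞∙∙⊞???
∘⊛⊞∘∘⊚∘⊞???
∘∙⊛∘∘∙⊛∙???
∘∙≋∘∘⊞∘⊛???
∙∙≋∘∙⊛?????
???????????
???????????

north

???????????
???????????
???????????
∘∘∘∙⊞∘∘≋???
∘∙⊞⊞∘⊞∙∘???
⊛⊞∙∙⊞⊚∙⊞???
∘⊛⊞∘∘⊛∘⊞???
∘∙⊛∘∘∙⊛∙???
∘∙≋∘∘⊞∘⊛???
∙∙≋∘∙⊛?????
???????????

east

??????????⊞
??????????⊞
??????????⊞
∘∘∙⊞∘∘≋∘??⊞
∙⊞⊞∘⊞∙∘∘??⊞
⊞∙∙⊞∙⊚⊞⊛??⊞
⊛⊞∘∘⊛∘⊞⊛??⊞
∙⊛∘∘∙⊛∙⊛??⊞
∙≋∘∘⊞∘⊛???⊞
∙≋∘∙⊛?????⊞
??????????⊞

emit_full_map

?∘∘∘∙⊞∘∘≋∘
∘∘∙⊞⊞∘⊞∙∘∘
∙⊛⊞∙∙⊞∙⊚⊞⊛
⊛∘⊛⊞∘∘⊛∘⊞⊛
≋∘∙⊛∘∘∙⊛∙⊛
∘∘∙≋∘∘⊞∘⊛?
⊛∙∙≋∘∙⊛???

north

??????????⊞
??????????⊞
??????????⊞
???∘∘⊞∘⊛??⊞
∘∘∙⊞∘∘≋∘??⊞
∙⊞⊞∘⊞⊚∘∘??⊞
⊞∙∙⊞∙∙⊞⊛??⊞
⊛⊞∘∘⊛∘⊞⊛??⊞
∙⊛∘∘∙⊛∙⊛??⊞
∙≋∘∘⊞∘⊛???⊞
∙≋∘∙⊛?????⊞

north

??????????⊞
??????????⊞
??????????⊞
???∘⊛∘∘∘??⊞
???∘∘⊞∘⊛??⊞
∘∘∙⊞∘⊚≋∘??⊞
∙⊞⊞∘⊞∙∘∘??⊞
⊞∙∙⊞∙∙⊞⊛??⊞
⊛⊞∘∘⊛∘⊞⊛??⊞
∙⊛∘∘∙⊛∙⊛??⊞
∙≋∘∘⊞∘⊛???⊞

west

???????????
???????????
???????????
???⊛∘⊛∘∘∘??
???⊛∘∘⊞∘⊛??
∘∘∘∙⊞⊚∘≋∘??
∘∙⊞⊞∘⊞∙∘∘??
⊛⊞∙∙⊞∙∙⊞⊛??
∘⊛⊞∘∘⊛∘⊞⊛??
∘∙⊛∘∘∙⊛∙⊛??
∘∙≋∘∘⊞∘⊛???

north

???????????
???????????
???????????
???⊛∘⊛≋∘???
???⊛∘⊛∘∘∘??
???⊛∘⊚⊞∘⊛??
∘∘∘∙⊞∘∘≋∘??
∘∙⊞⊞∘⊞∙∘∘??
⊛⊞∙∙⊞∙∙⊞⊛??
∘⊛⊞∘∘⊛∘⊞⊛??
∘∙⊛∘∘∙⊛∙⊛??

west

???????????
???????????
???????????
???⊛⊛∘⊛≋∘??
???∘⊛∘⊛∘∘∘?
???⊛⊛⊚∘⊞∘⊛?
?∘∘∘∙⊞∘∘≋∘?
∘∘∙⊞⊞∘⊞∙∘∘?
∙⊛⊞∙∙⊞∙∙⊞⊛?
⊛∘⊛⊞∘∘⊛∘⊞⊛?
≋∘∙⊛∘∘∙⊛∙⊛?

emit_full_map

???⊛⊛∘⊛≋∘?
???∘⊛∘⊛∘∘∘
???⊛⊛⊚∘⊞∘⊛
?∘∘∘∙⊞∘∘≋∘
∘∘∙⊞⊞∘⊞∙∘∘
∙⊛⊞∙∙⊞∙∙⊞⊛
⊛∘⊛⊞∘∘⊛∘⊞⊛
≋∘∙⊛∘∘∙⊛∙⊛
∘∘∙≋∘∘⊞∘⊛?
⊛∙∙≋∘∙⊛???

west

???????????
???????????
???????????
???∘⊛⊛∘⊛≋∘?
???∘∘⊛∘⊛∘∘∘
???⊞⊛⊚∘∘⊞∘⊛
??∘∘∘∙⊞∘∘≋∘
?∘∘∙⊞⊞∘⊞∙∘∘
?∙⊛⊞∙∙⊞∙∙⊞⊛
?⊛∘⊛⊞∘∘⊛∘⊞⊛
?≋∘∙⊛∘∘∙⊛∙⊛

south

???????????
???????????
???∘⊛⊛∘⊛≋∘?
???∘∘⊛∘⊛∘∘∘
???⊞⊛⊛∘∘⊞∘⊛
??∘∘∘⊚⊞∘∘≋∘
?∘∘∙⊞⊞∘⊞∙∘∘
?∙⊛⊞∙∙⊞∙∙⊞⊛
?⊛∘⊛⊞∘∘⊛∘⊞⊛
?≋∘∙⊛∘∘∙⊛∙⊛
?∘∘∙≋∘∘⊞∘⊛?

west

???????????
???????????
????∘⊛⊛∘⊛≋∘
???⊛∘∘⊛∘⊛∘∘
???∘⊞⊛⊛∘∘⊞∘
???∘∘⊚∙⊞∘∘≋
??∘∘∙⊞⊞∘⊞∙∘
??∙⊛⊞∙∙⊞∙∙⊞
??⊛∘⊛⊞∘∘⊛∘⊞
??≋∘∙⊛∘∘∙⊛∙
??∘∘∙≋∘∘⊞∘⊛

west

???????????
???????????
?????∘⊛⊛∘⊛≋
???⊞⊛∘∘⊛∘⊛∘
???∘∘⊞⊛⊛∘∘⊞
???∘∘⊚∘∙⊞∘∘
???∘∘∙⊞⊞∘⊞∙
???∙⊛⊞∙∙⊞∙∙
???⊛∘⊛⊞∘∘⊛∘
???≋∘∙⊛∘∘∙⊛
???∘∘∙≋∘∘⊞∘

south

???????????
?????∘⊛⊛∘⊛≋
???⊞⊛∘∘⊛∘⊛∘
???∘∘⊞⊛⊛∘∘⊞
???∘∘∘∘∙⊞∘∘
???∘∘⊚⊞⊞∘⊞∙
???∙⊛⊞∙∙⊞∙∙
???⊛∘⊛⊞∘∘⊛∘
???≋∘∙⊛∘∘∙⊛
???∘∘∙≋∘∘⊞∘
???⊛∙∙≋∘∙⊛?

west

???????????
??????∘⊛⊛∘⊛
????⊞⊛∘∘⊛∘⊛
???∘∘∘⊞⊛⊛∘∘
???∙∘∘∘∘∙⊞∘
???∘∘⊚∙⊞⊞∘⊞
???∘∙⊛⊞∙∙⊞∙
???∘⊛∘⊛⊞∘∘⊛
????≋∘∙⊛∘∘∙
????∘∘∙≋∘∘⊞
????⊛∙∙≋∘∙⊛

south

??????∘⊛⊛∘⊛
????⊞⊛∘∘⊛∘⊛
???∘∘∘⊞⊛⊛∘∘
???∙∘∘∘∘∙⊞∘
???∘∘∘∙⊞⊞∘⊞
???∘∙⊚⊞∙∙⊞∙
???∘⊛∘⊛⊞∘∘⊛
???∘≋∘∙⊛∘∘∙
????∘∘∙≋∘∘⊞
????⊛∙∙≋∘∙⊛
???????????

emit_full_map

???∘⊛⊛∘⊛≋∘?
?⊞⊛∘∘⊛∘⊛∘∘∘
∘∘∘⊞⊛⊛∘∘⊞∘⊛
∙∘∘∘∘∙⊞∘∘≋∘
∘∘∘∙⊞⊞∘⊞∙∘∘
∘∙⊚⊞∙∙⊞∙∙⊞⊛
∘⊛∘⊛⊞∘∘⊛∘⊞⊛
∘≋∘∙⊛∘∘∙⊛∙⊛
?∘∘∙≋∘∘⊞∘⊛?
?⊛∙∙≋∘∙⊛???


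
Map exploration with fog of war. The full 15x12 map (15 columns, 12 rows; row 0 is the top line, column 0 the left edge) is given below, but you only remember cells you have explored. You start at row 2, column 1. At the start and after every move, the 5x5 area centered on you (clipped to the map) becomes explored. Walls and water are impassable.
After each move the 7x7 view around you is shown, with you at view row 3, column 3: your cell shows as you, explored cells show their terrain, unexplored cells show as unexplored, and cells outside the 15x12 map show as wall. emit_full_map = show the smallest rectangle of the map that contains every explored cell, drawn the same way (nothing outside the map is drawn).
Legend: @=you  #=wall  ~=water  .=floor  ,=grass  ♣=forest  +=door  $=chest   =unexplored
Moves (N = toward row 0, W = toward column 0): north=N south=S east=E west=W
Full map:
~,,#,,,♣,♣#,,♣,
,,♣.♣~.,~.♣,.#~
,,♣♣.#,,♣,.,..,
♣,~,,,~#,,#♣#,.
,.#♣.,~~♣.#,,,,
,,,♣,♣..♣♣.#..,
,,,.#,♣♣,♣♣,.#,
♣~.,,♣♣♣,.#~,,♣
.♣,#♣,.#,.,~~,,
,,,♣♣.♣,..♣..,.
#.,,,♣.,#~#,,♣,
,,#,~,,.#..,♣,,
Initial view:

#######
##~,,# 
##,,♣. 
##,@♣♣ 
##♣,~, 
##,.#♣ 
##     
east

#######
#~,,#, 
#,,♣.♣ 
#,,@♣. 
#♣,~,, 
#,.#♣. 
#      

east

#######
~,,#,, 
,,♣.♣~ 
,,♣@.# 
♣,~,,, 
,.#♣., 
       

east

#######
,,#,,, 
,♣.♣~. 
,♣♣@#, 
,~,,,~ 
.#♣.,~ 
       

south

,,#,,, 
,♣.♣~. 
,♣♣.#, 
,~,@,~ 
.#♣.,~ 
 ,♣,♣. 
       

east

,#,,,  
♣.♣~., 
♣♣.#,, 
~,,@~# 
#♣.,~~ 
,♣,♣.. 
       

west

,,#,,, 
,♣.♣~.,
,♣♣.#,,
,~,@,~#
.#♣.,~~
 ,♣,♣..
       

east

,#,,,  
♣.♣~., 
♣♣.#,, 
~,,@~# 
#♣.,~~ 
,♣,♣.. 
       

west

,,#,,, 
,♣.♣~.,
,♣♣.#,,
,~,@,~#
.#♣.,~~
 ,♣,♣..
       

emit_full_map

~,,#,,, 
,,♣.♣~.,
,,♣♣.#,,
♣,~,@,~#
,.#♣.,~~
  ,♣,♣..

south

,♣.♣~.,
,♣♣.#,,
,~,,,~#
.#♣@,~~
 ,♣,♣..
 ,.#,♣ 
       

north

,,#,,, 
,♣.♣~.,
,♣♣.#,,
,~,@,~#
.#♣.,~~
 ,♣,♣..
 ,.#,♣ 

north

#######
,,#,,, 
,♣.♣~.,
,♣♣@#,,
,~,,,~#
.#♣.,~~
 ,♣,♣..

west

#######
~,,#,,,
,,♣.♣~.
,,♣@.#,
♣,~,,,~
,.#♣.,~
  ,♣,♣.

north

#######
#######
~,,#,,,
,,♣@♣~.
,,♣♣.#,
♣,~,,,~
,.#♣.,~

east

#######
#######
,,#,,, 
,♣.@~.,
,♣♣.#,,
,~,,,~#
.#♣.,~~

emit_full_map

~,,#,,, 
,,♣.@~.,
,,♣♣.#,,
♣,~,,,~#
,.#♣.,~~
  ,♣,♣..
  ,.#,♣ 

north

#######
#######
#######
,,#@,, 
,♣.♣~.,
,♣♣.#,,
,~,,,~#

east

#######
#######
#######
,#,@,♣ 
♣.♣~., 
♣♣.#,, 
~,,,~# 

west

#######
#######
#######
,,#@,,♣
,♣.♣~.,
,♣♣.#,,
,~,,,~#

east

#######
#######
#######
,#,@,♣ 
♣.♣~., 
♣♣.#,, 
~,,,~# 

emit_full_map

~,,#,@,♣
,,♣.♣~.,
,,♣♣.#,,
♣,~,,,~#
,.#♣.,~~
  ,♣,♣..
  ,.#,♣ 


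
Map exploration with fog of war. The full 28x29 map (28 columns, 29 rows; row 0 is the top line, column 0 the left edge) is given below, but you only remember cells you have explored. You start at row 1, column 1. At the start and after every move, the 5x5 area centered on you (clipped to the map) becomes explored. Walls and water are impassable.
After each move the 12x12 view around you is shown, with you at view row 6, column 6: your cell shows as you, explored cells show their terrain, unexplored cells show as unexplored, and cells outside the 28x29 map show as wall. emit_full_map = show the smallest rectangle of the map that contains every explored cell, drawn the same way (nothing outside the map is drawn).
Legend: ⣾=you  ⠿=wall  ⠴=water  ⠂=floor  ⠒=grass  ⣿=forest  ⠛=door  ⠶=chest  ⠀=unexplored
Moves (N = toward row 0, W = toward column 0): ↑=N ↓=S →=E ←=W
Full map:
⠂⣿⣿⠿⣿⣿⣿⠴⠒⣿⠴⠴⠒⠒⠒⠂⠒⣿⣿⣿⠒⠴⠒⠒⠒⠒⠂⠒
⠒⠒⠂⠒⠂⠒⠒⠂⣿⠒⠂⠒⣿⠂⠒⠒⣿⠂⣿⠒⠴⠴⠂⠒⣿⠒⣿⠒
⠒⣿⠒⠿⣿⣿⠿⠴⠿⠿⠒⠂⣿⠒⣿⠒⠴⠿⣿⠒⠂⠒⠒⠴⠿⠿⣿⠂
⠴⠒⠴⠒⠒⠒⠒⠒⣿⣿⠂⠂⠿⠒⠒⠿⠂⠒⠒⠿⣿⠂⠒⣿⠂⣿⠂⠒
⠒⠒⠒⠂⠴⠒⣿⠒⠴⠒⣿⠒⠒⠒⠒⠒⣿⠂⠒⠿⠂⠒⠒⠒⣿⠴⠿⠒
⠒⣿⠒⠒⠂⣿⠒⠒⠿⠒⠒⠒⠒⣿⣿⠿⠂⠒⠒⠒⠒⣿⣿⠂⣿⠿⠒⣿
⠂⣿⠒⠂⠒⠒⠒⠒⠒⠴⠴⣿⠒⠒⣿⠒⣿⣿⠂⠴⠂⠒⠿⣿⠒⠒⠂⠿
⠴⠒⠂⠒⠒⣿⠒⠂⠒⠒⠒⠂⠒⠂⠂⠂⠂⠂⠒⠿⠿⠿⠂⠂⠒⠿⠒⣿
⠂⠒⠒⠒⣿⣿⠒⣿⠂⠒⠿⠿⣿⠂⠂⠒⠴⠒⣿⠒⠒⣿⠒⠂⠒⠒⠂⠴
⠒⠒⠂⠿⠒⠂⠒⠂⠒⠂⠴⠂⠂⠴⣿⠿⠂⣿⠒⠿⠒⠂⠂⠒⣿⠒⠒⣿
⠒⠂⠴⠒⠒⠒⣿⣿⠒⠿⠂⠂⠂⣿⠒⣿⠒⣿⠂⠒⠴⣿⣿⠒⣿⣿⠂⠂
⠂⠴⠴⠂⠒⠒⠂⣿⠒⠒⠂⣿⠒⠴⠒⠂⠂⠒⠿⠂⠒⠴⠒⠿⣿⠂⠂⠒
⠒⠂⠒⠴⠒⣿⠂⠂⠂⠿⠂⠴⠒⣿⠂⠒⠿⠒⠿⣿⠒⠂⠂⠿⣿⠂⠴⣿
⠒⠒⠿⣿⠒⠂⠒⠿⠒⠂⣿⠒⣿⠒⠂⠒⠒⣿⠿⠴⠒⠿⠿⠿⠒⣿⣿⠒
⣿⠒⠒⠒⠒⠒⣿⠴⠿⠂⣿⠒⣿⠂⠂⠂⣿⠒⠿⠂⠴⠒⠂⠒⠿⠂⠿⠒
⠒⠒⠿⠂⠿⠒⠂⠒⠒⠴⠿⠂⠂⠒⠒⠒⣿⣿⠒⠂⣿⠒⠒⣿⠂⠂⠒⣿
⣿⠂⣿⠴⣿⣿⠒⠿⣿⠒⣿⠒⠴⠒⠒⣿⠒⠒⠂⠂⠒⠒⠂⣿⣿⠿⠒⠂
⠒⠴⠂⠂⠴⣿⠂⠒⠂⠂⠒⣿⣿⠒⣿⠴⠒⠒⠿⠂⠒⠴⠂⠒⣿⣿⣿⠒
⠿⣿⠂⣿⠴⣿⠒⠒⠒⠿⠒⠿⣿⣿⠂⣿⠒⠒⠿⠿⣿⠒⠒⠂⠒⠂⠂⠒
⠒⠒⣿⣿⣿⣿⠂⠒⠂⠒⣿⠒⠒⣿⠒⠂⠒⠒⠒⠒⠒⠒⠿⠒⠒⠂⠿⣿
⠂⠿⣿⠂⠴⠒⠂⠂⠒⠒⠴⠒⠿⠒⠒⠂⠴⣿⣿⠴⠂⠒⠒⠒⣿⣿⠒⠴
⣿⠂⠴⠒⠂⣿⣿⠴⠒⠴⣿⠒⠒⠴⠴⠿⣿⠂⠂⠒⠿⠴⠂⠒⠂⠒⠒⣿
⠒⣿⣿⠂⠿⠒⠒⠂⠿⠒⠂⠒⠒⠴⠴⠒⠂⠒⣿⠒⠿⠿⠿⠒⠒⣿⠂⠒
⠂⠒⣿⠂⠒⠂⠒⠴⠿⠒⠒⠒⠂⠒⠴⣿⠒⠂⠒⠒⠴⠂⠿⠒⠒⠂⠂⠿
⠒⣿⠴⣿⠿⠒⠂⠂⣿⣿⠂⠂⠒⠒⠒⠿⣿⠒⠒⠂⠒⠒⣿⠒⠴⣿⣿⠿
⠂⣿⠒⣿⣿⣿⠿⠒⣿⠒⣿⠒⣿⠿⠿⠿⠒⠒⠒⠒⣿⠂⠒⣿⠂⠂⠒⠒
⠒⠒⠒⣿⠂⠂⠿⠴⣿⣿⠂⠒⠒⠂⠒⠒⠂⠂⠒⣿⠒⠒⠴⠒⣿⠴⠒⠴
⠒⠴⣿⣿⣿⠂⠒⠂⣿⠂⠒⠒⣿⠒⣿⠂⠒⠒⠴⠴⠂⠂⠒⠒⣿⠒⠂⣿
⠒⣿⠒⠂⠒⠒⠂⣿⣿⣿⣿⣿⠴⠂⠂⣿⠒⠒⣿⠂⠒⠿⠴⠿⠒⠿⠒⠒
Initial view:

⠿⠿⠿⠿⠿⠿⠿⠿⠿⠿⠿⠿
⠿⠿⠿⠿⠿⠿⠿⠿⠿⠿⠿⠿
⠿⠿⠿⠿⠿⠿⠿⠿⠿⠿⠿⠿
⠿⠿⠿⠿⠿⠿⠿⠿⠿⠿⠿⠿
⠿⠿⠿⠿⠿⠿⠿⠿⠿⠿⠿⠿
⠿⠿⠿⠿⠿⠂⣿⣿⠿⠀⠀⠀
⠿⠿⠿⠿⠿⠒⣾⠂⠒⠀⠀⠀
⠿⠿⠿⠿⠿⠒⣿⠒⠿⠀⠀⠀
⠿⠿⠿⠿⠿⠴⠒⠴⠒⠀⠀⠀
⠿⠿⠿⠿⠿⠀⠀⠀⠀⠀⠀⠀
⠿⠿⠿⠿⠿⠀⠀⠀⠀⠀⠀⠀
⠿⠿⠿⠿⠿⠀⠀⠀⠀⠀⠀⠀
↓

⠿⠿⠿⠿⠿⠿⠿⠿⠿⠿⠿⠿
⠿⠿⠿⠿⠿⠿⠿⠿⠿⠿⠿⠿
⠿⠿⠿⠿⠿⠿⠿⠿⠿⠿⠿⠿
⠿⠿⠿⠿⠿⠿⠿⠿⠿⠿⠿⠿
⠿⠿⠿⠿⠿⠂⣿⣿⠿⠀⠀⠀
⠿⠿⠿⠿⠿⠒⠒⠂⠒⠀⠀⠀
⠿⠿⠿⠿⠿⠒⣾⠒⠿⠀⠀⠀
⠿⠿⠿⠿⠿⠴⠒⠴⠒⠀⠀⠀
⠿⠿⠿⠿⠿⠒⠒⠒⠂⠀⠀⠀
⠿⠿⠿⠿⠿⠀⠀⠀⠀⠀⠀⠀
⠿⠿⠿⠿⠿⠀⠀⠀⠀⠀⠀⠀
⠿⠿⠿⠿⠿⠀⠀⠀⠀⠀⠀⠀

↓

⠿⠿⠿⠿⠿⠿⠿⠿⠿⠿⠿⠿
⠿⠿⠿⠿⠿⠿⠿⠿⠿⠿⠿⠿
⠿⠿⠿⠿⠿⠿⠿⠿⠿⠿⠿⠿
⠿⠿⠿⠿⠿⠂⣿⣿⠿⠀⠀⠀
⠿⠿⠿⠿⠿⠒⠒⠂⠒⠀⠀⠀
⠿⠿⠿⠿⠿⠒⣿⠒⠿⠀⠀⠀
⠿⠿⠿⠿⠿⠴⣾⠴⠒⠀⠀⠀
⠿⠿⠿⠿⠿⠒⠒⠒⠂⠀⠀⠀
⠿⠿⠿⠿⠿⠒⣿⠒⠒⠀⠀⠀
⠿⠿⠿⠿⠿⠀⠀⠀⠀⠀⠀⠀
⠿⠿⠿⠿⠿⠀⠀⠀⠀⠀⠀⠀
⠿⠿⠿⠿⠿⠀⠀⠀⠀⠀⠀⠀

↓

⠿⠿⠿⠿⠿⠿⠿⠿⠿⠿⠿⠿
⠿⠿⠿⠿⠿⠿⠿⠿⠿⠿⠿⠿
⠿⠿⠿⠿⠿⠂⣿⣿⠿⠀⠀⠀
⠿⠿⠿⠿⠿⠒⠒⠂⠒⠀⠀⠀
⠿⠿⠿⠿⠿⠒⣿⠒⠿⠀⠀⠀
⠿⠿⠿⠿⠿⠴⠒⠴⠒⠀⠀⠀
⠿⠿⠿⠿⠿⠒⣾⠒⠂⠀⠀⠀
⠿⠿⠿⠿⠿⠒⣿⠒⠒⠀⠀⠀
⠿⠿⠿⠿⠿⠂⣿⠒⠂⠀⠀⠀
⠿⠿⠿⠿⠿⠀⠀⠀⠀⠀⠀⠀
⠿⠿⠿⠿⠿⠀⠀⠀⠀⠀⠀⠀
⠿⠿⠿⠿⠿⠀⠀⠀⠀⠀⠀⠀

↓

⠿⠿⠿⠿⠿⠿⠿⠿⠿⠿⠿⠿
⠿⠿⠿⠿⠿⠂⣿⣿⠿⠀⠀⠀
⠿⠿⠿⠿⠿⠒⠒⠂⠒⠀⠀⠀
⠿⠿⠿⠿⠿⠒⣿⠒⠿⠀⠀⠀
⠿⠿⠿⠿⠿⠴⠒⠴⠒⠀⠀⠀
⠿⠿⠿⠿⠿⠒⠒⠒⠂⠀⠀⠀
⠿⠿⠿⠿⠿⠒⣾⠒⠒⠀⠀⠀
⠿⠿⠿⠿⠿⠂⣿⠒⠂⠀⠀⠀
⠿⠿⠿⠿⠿⠴⠒⠂⠒⠀⠀⠀
⠿⠿⠿⠿⠿⠀⠀⠀⠀⠀⠀⠀
⠿⠿⠿⠿⠿⠀⠀⠀⠀⠀⠀⠀
⠿⠿⠿⠿⠿⠀⠀⠀⠀⠀⠀⠀

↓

⠿⠿⠿⠿⠿⠂⣿⣿⠿⠀⠀⠀
⠿⠿⠿⠿⠿⠒⠒⠂⠒⠀⠀⠀
⠿⠿⠿⠿⠿⠒⣿⠒⠿⠀⠀⠀
⠿⠿⠿⠿⠿⠴⠒⠴⠒⠀⠀⠀
⠿⠿⠿⠿⠿⠒⠒⠒⠂⠀⠀⠀
⠿⠿⠿⠿⠿⠒⣿⠒⠒⠀⠀⠀
⠿⠿⠿⠿⠿⠂⣾⠒⠂⠀⠀⠀
⠿⠿⠿⠿⠿⠴⠒⠂⠒⠀⠀⠀
⠿⠿⠿⠿⠿⠂⠒⠒⠒⠀⠀⠀
⠿⠿⠿⠿⠿⠀⠀⠀⠀⠀⠀⠀
⠿⠿⠿⠿⠿⠀⠀⠀⠀⠀⠀⠀
⠿⠿⠿⠿⠿⠀⠀⠀⠀⠀⠀⠀

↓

⠿⠿⠿⠿⠿⠒⠒⠂⠒⠀⠀⠀
⠿⠿⠿⠿⠿⠒⣿⠒⠿⠀⠀⠀
⠿⠿⠿⠿⠿⠴⠒⠴⠒⠀⠀⠀
⠿⠿⠿⠿⠿⠒⠒⠒⠂⠀⠀⠀
⠿⠿⠿⠿⠿⠒⣿⠒⠒⠀⠀⠀
⠿⠿⠿⠿⠿⠂⣿⠒⠂⠀⠀⠀
⠿⠿⠿⠿⠿⠴⣾⠂⠒⠀⠀⠀
⠿⠿⠿⠿⠿⠂⠒⠒⠒⠀⠀⠀
⠿⠿⠿⠿⠿⠒⠒⠂⠿⠀⠀⠀
⠿⠿⠿⠿⠿⠀⠀⠀⠀⠀⠀⠀
⠿⠿⠿⠿⠿⠀⠀⠀⠀⠀⠀⠀
⠿⠿⠿⠿⠿⠀⠀⠀⠀⠀⠀⠀

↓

⠿⠿⠿⠿⠿⠒⣿⠒⠿⠀⠀⠀
⠿⠿⠿⠿⠿⠴⠒⠴⠒⠀⠀⠀
⠿⠿⠿⠿⠿⠒⠒⠒⠂⠀⠀⠀
⠿⠿⠿⠿⠿⠒⣿⠒⠒⠀⠀⠀
⠿⠿⠿⠿⠿⠂⣿⠒⠂⠀⠀⠀
⠿⠿⠿⠿⠿⠴⠒⠂⠒⠀⠀⠀
⠿⠿⠿⠿⠿⠂⣾⠒⠒⠀⠀⠀
⠿⠿⠿⠿⠿⠒⠒⠂⠿⠀⠀⠀
⠿⠿⠿⠿⠿⠒⠂⠴⠒⠀⠀⠀
⠿⠿⠿⠿⠿⠀⠀⠀⠀⠀⠀⠀
⠿⠿⠿⠿⠿⠀⠀⠀⠀⠀⠀⠀
⠿⠿⠿⠿⠿⠀⠀⠀⠀⠀⠀⠀

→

⠿⠿⠿⠿⠒⣿⠒⠿⠀⠀⠀⠀
⠿⠿⠿⠿⠴⠒⠴⠒⠀⠀⠀⠀
⠿⠿⠿⠿⠒⠒⠒⠂⠀⠀⠀⠀
⠿⠿⠿⠿⠒⣿⠒⠒⠀⠀⠀⠀
⠿⠿⠿⠿⠂⣿⠒⠂⠒⠀⠀⠀
⠿⠿⠿⠿⠴⠒⠂⠒⠒⠀⠀⠀
⠿⠿⠿⠿⠂⠒⣾⠒⣿⠀⠀⠀
⠿⠿⠿⠿⠒⠒⠂⠿⠒⠀⠀⠀
⠿⠿⠿⠿⠒⠂⠴⠒⠒⠀⠀⠀
⠿⠿⠿⠿⠀⠀⠀⠀⠀⠀⠀⠀
⠿⠿⠿⠿⠀⠀⠀⠀⠀⠀⠀⠀
⠿⠿⠿⠿⠀⠀⠀⠀⠀⠀⠀⠀

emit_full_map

⠂⣿⣿⠿⠀
⠒⠒⠂⠒⠀
⠒⣿⠒⠿⠀
⠴⠒⠴⠒⠀
⠒⠒⠒⠂⠀
⠒⣿⠒⠒⠀
⠂⣿⠒⠂⠒
⠴⠒⠂⠒⠒
⠂⠒⣾⠒⣿
⠒⠒⠂⠿⠒
⠒⠂⠴⠒⠒

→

⠿⠿⠿⠒⣿⠒⠿⠀⠀⠀⠀⠀
⠿⠿⠿⠴⠒⠴⠒⠀⠀⠀⠀⠀
⠿⠿⠿⠒⠒⠒⠂⠀⠀⠀⠀⠀
⠿⠿⠿⠒⣿⠒⠒⠀⠀⠀⠀⠀
⠿⠿⠿⠂⣿⠒⠂⠒⠒⠀⠀⠀
⠿⠿⠿⠴⠒⠂⠒⠒⣿⠀⠀⠀
⠿⠿⠿⠂⠒⠒⣾⣿⣿⠀⠀⠀
⠿⠿⠿⠒⠒⠂⠿⠒⠂⠀⠀⠀
⠿⠿⠿⠒⠂⠴⠒⠒⠒⠀⠀⠀
⠿⠿⠿⠀⠀⠀⠀⠀⠀⠀⠀⠀
⠿⠿⠿⠀⠀⠀⠀⠀⠀⠀⠀⠀
⠿⠿⠿⠀⠀⠀⠀⠀⠀⠀⠀⠀

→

⠿⠿⠒⣿⠒⠿⠀⠀⠀⠀⠀⠀
⠿⠿⠴⠒⠴⠒⠀⠀⠀⠀⠀⠀
⠿⠿⠒⠒⠒⠂⠀⠀⠀⠀⠀⠀
⠿⠿⠒⣿⠒⠒⠀⠀⠀⠀⠀⠀
⠿⠿⠂⣿⠒⠂⠒⠒⠒⠀⠀⠀
⠿⠿⠴⠒⠂⠒⠒⣿⠒⠀⠀⠀
⠿⠿⠂⠒⠒⠒⣾⣿⠒⠀⠀⠀
⠿⠿⠒⠒⠂⠿⠒⠂⠒⠀⠀⠀
⠿⠿⠒⠂⠴⠒⠒⠒⣿⠀⠀⠀
⠿⠿⠀⠀⠀⠀⠀⠀⠀⠀⠀⠀
⠿⠿⠀⠀⠀⠀⠀⠀⠀⠀⠀⠀
⠿⠿⠀⠀⠀⠀⠀⠀⠀⠀⠀⠀

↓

⠿⠿⠴⠒⠴⠒⠀⠀⠀⠀⠀⠀
⠿⠿⠒⠒⠒⠂⠀⠀⠀⠀⠀⠀
⠿⠿⠒⣿⠒⠒⠀⠀⠀⠀⠀⠀
⠿⠿⠂⣿⠒⠂⠒⠒⠒⠀⠀⠀
⠿⠿⠴⠒⠂⠒⠒⣿⠒⠀⠀⠀
⠿⠿⠂⠒⠒⠒⣿⣿⠒⠀⠀⠀
⠿⠿⠒⠒⠂⠿⣾⠂⠒⠀⠀⠀
⠿⠿⠒⠂⠴⠒⠒⠒⣿⠀⠀⠀
⠿⠿⠀⠀⠴⠂⠒⠒⠂⠀⠀⠀
⠿⠿⠀⠀⠀⠀⠀⠀⠀⠀⠀⠀
⠿⠿⠀⠀⠀⠀⠀⠀⠀⠀⠀⠀
⠿⠿⠀⠀⠀⠀⠀⠀⠀⠀⠀⠀

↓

⠿⠿⠒⠒⠒⠂⠀⠀⠀⠀⠀⠀
⠿⠿⠒⣿⠒⠒⠀⠀⠀⠀⠀⠀
⠿⠿⠂⣿⠒⠂⠒⠒⠒⠀⠀⠀
⠿⠿⠴⠒⠂⠒⠒⣿⠒⠀⠀⠀
⠿⠿⠂⠒⠒⠒⣿⣿⠒⠀⠀⠀
⠿⠿⠒⠒⠂⠿⠒⠂⠒⠀⠀⠀
⠿⠿⠒⠂⠴⠒⣾⠒⣿⠀⠀⠀
⠿⠿⠀⠀⠴⠂⠒⠒⠂⠀⠀⠀
⠿⠿⠀⠀⠒⠴⠒⣿⠂⠀⠀⠀
⠿⠿⠀⠀⠀⠀⠀⠀⠀⠀⠀⠀
⠿⠿⠀⠀⠀⠀⠀⠀⠀⠀⠀⠀
⠿⠿⠀⠀⠀⠀⠀⠀⠀⠀⠀⠀

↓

⠿⠿⠒⣿⠒⠒⠀⠀⠀⠀⠀⠀
⠿⠿⠂⣿⠒⠂⠒⠒⠒⠀⠀⠀
⠿⠿⠴⠒⠂⠒⠒⣿⠒⠀⠀⠀
⠿⠿⠂⠒⠒⠒⣿⣿⠒⠀⠀⠀
⠿⠿⠒⠒⠂⠿⠒⠂⠒⠀⠀⠀
⠿⠿⠒⠂⠴⠒⠒⠒⣿⠀⠀⠀
⠿⠿⠀⠀⠴⠂⣾⠒⠂⠀⠀⠀
⠿⠿⠀⠀⠒⠴⠒⣿⠂⠀⠀⠀
⠿⠿⠀⠀⠿⣿⠒⠂⠒⠀⠀⠀
⠿⠿⠀⠀⠀⠀⠀⠀⠀⠀⠀⠀
⠿⠿⠀⠀⠀⠀⠀⠀⠀⠀⠀⠀
⠿⠿⠀⠀⠀⠀⠀⠀⠀⠀⠀⠀

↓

⠿⠿⠂⣿⠒⠂⠒⠒⠒⠀⠀⠀
⠿⠿⠴⠒⠂⠒⠒⣿⠒⠀⠀⠀
⠿⠿⠂⠒⠒⠒⣿⣿⠒⠀⠀⠀
⠿⠿⠒⠒⠂⠿⠒⠂⠒⠀⠀⠀
⠿⠿⠒⠂⠴⠒⠒⠒⣿⠀⠀⠀
⠿⠿⠀⠀⠴⠂⠒⠒⠂⠀⠀⠀
⠿⠿⠀⠀⠒⠴⣾⣿⠂⠀⠀⠀
⠿⠿⠀⠀⠿⣿⠒⠂⠒⠀⠀⠀
⠿⠿⠀⠀⠒⠒⠒⠒⣿⠀⠀⠀
⠿⠿⠀⠀⠀⠀⠀⠀⠀⠀⠀⠀
⠿⠿⠀⠀⠀⠀⠀⠀⠀⠀⠀⠀
⠿⠿⠀⠀⠀⠀⠀⠀⠀⠀⠀⠀

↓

⠿⠿⠴⠒⠂⠒⠒⣿⠒⠀⠀⠀
⠿⠿⠂⠒⠒⠒⣿⣿⠒⠀⠀⠀
⠿⠿⠒⠒⠂⠿⠒⠂⠒⠀⠀⠀
⠿⠿⠒⠂⠴⠒⠒⠒⣿⠀⠀⠀
⠿⠿⠀⠀⠴⠂⠒⠒⠂⠀⠀⠀
⠿⠿⠀⠀⠒⠴⠒⣿⠂⠀⠀⠀
⠿⠿⠀⠀⠿⣿⣾⠂⠒⠀⠀⠀
⠿⠿⠀⠀⠒⠒⠒⠒⣿⠀⠀⠀
⠿⠿⠀⠀⠿⠂⠿⠒⠂⠀⠀⠀
⠿⠿⠀⠀⠀⠀⠀⠀⠀⠀⠀⠀
⠿⠿⠀⠀⠀⠀⠀⠀⠀⠀⠀⠀
⠿⠿⠀⠀⠀⠀⠀⠀⠀⠀⠀⠀

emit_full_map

⠂⣿⣿⠿⠀⠀⠀
⠒⠒⠂⠒⠀⠀⠀
⠒⣿⠒⠿⠀⠀⠀
⠴⠒⠴⠒⠀⠀⠀
⠒⠒⠒⠂⠀⠀⠀
⠒⣿⠒⠒⠀⠀⠀
⠂⣿⠒⠂⠒⠒⠒
⠴⠒⠂⠒⠒⣿⠒
⠂⠒⠒⠒⣿⣿⠒
⠒⠒⠂⠿⠒⠂⠒
⠒⠂⠴⠒⠒⠒⣿
⠀⠀⠴⠂⠒⠒⠂
⠀⠀⠒⠴⠒⣿⠂
⠀⠀⠿⣿⣾⠂⠒
⠀⠀⠒⠒⠒⠒⣿
⠀⠀⠿⠂⠿⠒⠂

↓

⠿⠿⠂⠒⠒⠒⣿⣿⠒⠀⠀⠀
⠿⠿⠒⠒⠂⠿⠒⠂⠒⠀⠀⠀
⠿⠿⠒⠂⠴⠒⠒⠒⣿⠀⠀⠀
⠿⠿⠀⠀⠴⠂⠒⠒⠂⠀⠀⠀
⠿⠿⠀⠀⠒⠴⠒⣿⠂⠀⠀⠀
⠿⠿⠀⠀⠿⣿⠒⠂⠒⠀⠀⠀
⠿⠿⠀⠀⠒⠒⣾⠒⣿⠀⠀⠀
⠿⠿⠀⠀⠿⠂⠿⠒⠂⠀⠀⠀
⠿⠿⠀⠀⣿⠴⣿⣿⠒⠀⠀⠀
⠿⠿⠀⠀⠀⠀⠀⠀⠀⠀⠀⠀
⠿⠿⠀⠀⠀⠀⠀⠀⠀⠀⠀⠀
⠿⠿⠀⠀⠀⠀⠀⠀⠀⠀⠀⠀

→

⠿⠂⠒⠒⠒⣿⣿⠒⠀⠀⠀⠀
⠿⠒⠒⠂⠿⠒⠂⠒⠀⠀⠀⠀
⠿⠒⠂⠴⠒⠒⠒⣿⠀⠀⠀⠀
⠿⠀⠀⠴⠂⠒⠒⠂⠀⠀⠀⠀
⠿⠀⠀⠒⠴⠒⣿⠂⠂⠀⠀⠀
⠿⠀⠀⠿⣿⠒⠂⠒⠿⠀⠀⠀
⠿⠀⠀⠒⠒⠒⣾⣿⠴⠀⠀⠀
⠿⠀⠀⠿⠂⠿⠒⠂⠒⠀⠀⠀
⠿⠀⠀⣿⠴⣿⣿⠒⠿⠀⠀⠀
⠿⠀⠀⠀⠀⠀⠀⠀⠀⠀⠀⠀
⠿⠀⠀⠀⠀⠀⠀⠀⠀⠀⠀⠀
⠿⠀⠀⠀⠀⠀⠀⠀⠀⠀⠀⠀

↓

⠿⠒⠒⠂⠿⠒⠂⠒⠀⠀⠀⠀
⠿⠒⠂⠴⠒⠒⠒⣿⠀⠀⠀⠀
⠿⠀⠀⠴⠂⠒⠒⠂⠀⠀⠀⠀
⠿⠀⠀⠒⠴⠒⣿⠂⠂⠀⠀⠀
⠿⠀⠀⠿⣿⠒⠂⠒⠿⠀⠀⠀
⠿⠀⠀⠒⠒⠒⠒⣿⠴⠀⠀⠀
⠿⠀⠀⠿⠂⠿⣾⠂⠒⠀⠀⠀
⠿⠀⠀⣿⠴⣿⣿⠒⠿⠀⠀⠀
⠿⠀⠀⠀⠂⠴⣿⠂⠒⠀⠀⠀
⠿⠀⠀⠀⠀⠀⠀⠀⠀⠀⠀⠀
⠿⠀⠀⠀⠀⠀⠀⠀⠀⠀⠀⠀
⠿⠀⠀⠀⠀⠀⠀⠀⠀⠀⠀⠀

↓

⠿⠒⠂⠴⠒⠒⠒⣿⠀⠀⠀⠀
⠿⠀⠀⠴⠂⠒⠒⠂⠀⠀⠀⠀
⠿⠀⠀⠒⠴⠒⣿⠂⠂⠀⠀⠀
⠿⠀⠀⠿⣿⠒⠂⠒⠿⠀⠀⠀
⠿⠀⠀⠒⠒⠒⠒⣿⠴⠀⠀⠀
⠿⠀⠀⠿⠂⠿⠒⠂⠒⠀⠀⠀
⠿⠀⠀⣿⠴⣿⣾⠒⠿⠀⠀⠀
⠿⠀⠀⠀⠂⠴⣿⠂⠒⠀⠀⠀
⠿⠀⠀⠀⣿⠴⣿⠒⠒⠀⠀⠀
⠿⠀⠀⠀⠀⠀⠀⠀⠀⠀⠀⠀
⠿⠀⠀⠀⠀⠀⠀⠀⠀⠀⠀⠀
⠿⠀⠀⠀⠀⠀⠀⠀⠀⠀⠀⠀

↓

⠿⠀⠀⠴⠂⠒⠒⠂⠀⠀⠀⠀
⠿⠀⠀⠒⠴⠒⣿⠂⠂⠀⠀⠀
⠿⠀⠀⠿⣿⠒⠂⠒⠿⠀⠀⠀
⠿⠀⠀⠒⠒⠒⠒⣿⠴⠀⠀⠀
⠿⠀⠀⠿⠂⠿⠒⠂⠒⠀⠀⠀
⠿⠀⠀⣿⠴⣿⣿⠒⠿⠀⠀⠀
⠿⠀⠀⠀⠂⠴⣾⠂⠒⠀⠀⠀
⠿⠀⠀⠀⣿⠴⣿⠒⠒⠀⠀⠀
⠿⠀⠀⠀⣿⣿⣿⠂⠒⠀⠀⠀
⠿⠀⠀⠀⠀⠀⠀⠀⠀⠀⠀⠀
⠿⠀⠀⠀⠀⠀⠀⠀⠀⠀⠀⠀
⠿⠀⠀⠀⠀⠀⠀⠀⠀⠀⠀⠀

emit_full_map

⠂⣿⣿⠿⠀⠀⠀⠀
⠒⠒⠂⠒⠀⠀⠀⠀
⠒⣿⠒⠿⠀⠀⠀⠀
⠴⠒⠴⠒⠀⠀⠀⠀
⠒⠒⠒⠂⠀⠀⠀⠀
⠒⣿⠒⠒⠀⠀⠀⠀
⠂⣿⠒⠂⠒⠒⠒⠀
⠴⠒⠂⠒⠒⣿⠒⠀
⠂⠒⠒⠒⣿⣿⠒⠀
⠒⠒⠂⠿⠒⠂⠒⠀
⠒⠂⠴⠒⠒⠒⣿⠀
⠀⠀⠴⠂⠒⠒⠂⠀
⠀⠀⠒⠴⠒⣿⠂⠂
⠀⠀⠿⣿⠒⠂⠒⠿
⠀⠀⠒⠒⠒⠒⣿⠴
⠀⠀⠿⠂⠿⠒⠂⠒
⠀⠀⣿⠴⣿⣿⠒⠿
⠀⠀⠀⠂⠴⣾⠂⠒
⠀⠀⠀⣿⠴⣿⠒⠒
⠀⠀⠀⣿⣿⣿⠂⠒

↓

⠿⠀⠀⠒⠴⠒⣿⠂⠂⠀⠀⠀
⠿⠀⠀⠿⣿⠒⠂⠒⠿⠀⠀⠀
⠿⠀⠀⠒⠒⠒⠒⣿⠴⠀⠀⠀
⠿⠀⠀⠿⠂⠿⠒⠂⠒⠀⠀⠀
⠿⠀⠀⣿⠴⣿⣿⠒⠿⠀⠀⠀
⠿⠀⠀⠀⠂⠴⣿⠂⠒⠀⠀⠀
⠿⠀⠀⠀⣿⠴⣾⠒⠒⠀⠀⠀
⠿⠀⠀⠀⣿⣿⣿⠂⠒⠀⠀⠀
⠿⠀⠀⠀⠂⠴⠒⠂⠂⠀⠀⠀
⠿⠀⠀⠀⠀⠀⠀⠀⠀⠀⠀⠀
⠿⠀⠀⠀⠀⠀⠀⠀⠀⠀⠀⠀
⠿⠀⠀⠀⠀⠀⠀⠀⠀⠀⠀⠀

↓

⠿⠀⠀⠿⣿⠒⠂⠒⠿⠀⠀⠀
⠿⠀⠀⠒⠒⠒⠒⣿⠴⠀⠀⠀
⠿⠀⠀⠿⠂⠿⠒⠂⠒⠀⠀⠀
⠿⠀⠀⣿⠴⣿⣿⠒⠿⠀⠀⠀
⠿⠀⠀⠀⠂⠴⣿⠂⠒⠀⠀⠀
⠿⠀⠀⠀⣿⠴⣿⠒⠒⠀⠀⠀
⠿⠀⠀⠀⣿⣿⣾⠂⠒⠀⠀⠀
⠿⠀⠀⠀⠂⠴⠒⠂⠂⠀⠀⠀
⠿⠀⠀⠀⠒⠂⣿⣿⠴⠀⠀⠀
⠿⠀⠀⠀⠀⠀⠀⠀⠀⠀⠀⠀
⠿⠀⠀⠀⠀⠀⠀⠀⠀⠀⠀⠀
⠿⠀⠀⠀⠀⠀⠀⠀⠀⠀⠀⠀

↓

⠿⠀⠀⠒⠒⠒⠒⣿⠴⠀⠀⠀
⠿⠀⠀⠿⠂⠿⠒⠂⠒⠀⠀⠀
⠿⠀⠀⣿⠴⣿⣿⠒⠿⠀⠀⠀
⠿⠀⠀⠀⠂⠴⣿⠂⠒⠀⠀⠀
⠿⠀⠀⠀⣿⠴⣿⠒⠒⠀⠀⠀
⠿⠀⠀⠀⣿⣿⣿⠂⠒⠀⠀⠀
⠿⠀⠀⠀⠂⠴⣾⠂⠂⠀⠀⠀
⠿⠀⠀⠀⠒⠂⣿⣿⠴⠀⠀⠀
⠿⠀⠀⠀⠂⠿⠒⠒⠂⠀⠀⠀
⠿⠀⠀⠀⠀⠀⠀⠀⠀⠀⠀⠀
⠿⠀⠀⠀⠀⠀⠀⠀⠀⠀⠀⠀
⠿⠀⠀⠀⠀⠀⠀⠀⠀⠀⠀⠀

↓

⠿⠀⠀⠿⠂⠿⠒⠂⠒⠀⠀⠀
⠿⠀⠀⣿⠴⣿⣿⠒⠿⠀⠀⠀
⠿⠀⠀⠀⠂⠴⣿⠂⠒⠀⠀⠀
⠿⠀⠀⠀⣿⠴⣿⠒⠒⠀⠀⠀
⠿⠀⠀⠀⣿⣿⣿⠂⠒⠀⠀⠀
⠿⠀⠀⠀⠂⠴⠒⠂⠂⠀⠀⠀
⠿⠀⠀⠀⠒⠂⣾⣿⠴⠀⠀⠀
⠿⠀⠀⠀⠂⠿⠒⠒⠂⠀⠀⠀
⠿⠀⠀⠀⠂⠒⠂⠒⠴⠀⠀⠀
⠿⠀⠀⠀⠀⠀⠀⠀⠀⠀⠀⠀
⠿⠀⠀⠀⠀⠀⠀⠀⠀⠀⠀⠀
⠿⠀⠀⠀⠀⠀⠀⠀⠀⠀⠀⠀

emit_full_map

⠂⣿⣿⠿⠀⠀⠀⠀
⠒⠒⠂⠒⠀⠀⠀⠀
⠒⣿⠒⠿⠀⠀⠀⠀
⠴⠒⠴⠒⠀⠀⠀⠀
⠒⠒⠒⠂⠀⠀⠀⠀
⠒⣿⠒⠒⠀⠀⠀⠀
⠂⣿⠒⠂⠒⠒⠒⠀
⠴⠒⠂⠒⠒⣿⠒⠀
⠂⠒⠒⠒⣿⣿⠒⠀
⠒⠒⠂⠿⠒⠂⠒⠀
⠒⠂⠴⠒⠒⠒⣿⠀
⠀⠀⠴⠂⠒⠒⠂⠀
⠀⠀⠒⠴⠒⣿⠂⠂
⠀⠀⠿⣿⠒⠂⠒⠿
⠀⠀⠒⠒⠒⠒⣿⠴
⠀⠀⠿⠂⠿⠒⠂⠒
⠀⠀⣿⠴⣿⣿⠒⠿
⠀⠀⠀⠂⠴⣿⠂⠒
⠀⠀⠀⣿⠴⣿⠒⠒
⠀⠀⠀⣿⣿⣿⠂⠒
⠀⠀⠀⠂⠴⠒⠂⠂
⠀⠀⠀⠒⠂⣾⣿⠴
⠀⠀⠀⠂⠿⠒⠒⠂
⠀⠀⠀⠂⠒⠂⠒⠴
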